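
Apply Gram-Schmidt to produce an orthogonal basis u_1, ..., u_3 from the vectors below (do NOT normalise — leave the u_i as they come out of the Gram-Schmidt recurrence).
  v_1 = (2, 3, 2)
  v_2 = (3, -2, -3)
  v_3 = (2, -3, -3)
Orthogonal basis:
  u_1 = (2, 3, 2)
  u_2 = (63/17, -16/17, -39/17)
  u_3 = (35/338, -42/169, 7/26)

Apply the Gram-Schmidt recurrence
  u_1 = v_1
  u_i = v_i − Σ_{j<i} ((v_i · u_j) / (u_j · u_j)) · u_j.

Step by step this gives:
  u_1 = (2, 3, 2)
  u_2 = (63/17, -16/17, -39/17)
  u_3 = (35/338, -42/169, 7/26)

Orthogonality check:
  u_2 · u_1 = 0 (should be 0)
  u_3 · u_1 = 0 (should be 0)
  u_3 · u_2 = 0 (should be 0)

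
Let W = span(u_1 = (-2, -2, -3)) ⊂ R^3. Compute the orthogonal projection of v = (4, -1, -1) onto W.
proj_W(v) = (6/17, 6/17, 9/17)

Set up U = [u_1 | ... | u_1] ∈ R^(3×1). The projector onto W = col(U) is P = U (U^T U)^(-1) U^T.
Compute U^T U =
  [17],
and U^T v = (-3).
Solve U^T U · c = U^T v for the coefficients: c = (-3/17). The projection is proj_W(v) = U c.
Check: (v - proj_W(v)) · u_1 = 0  (should be 0).
Result: proj_W(v) = (6/17, 6/17, 9/17).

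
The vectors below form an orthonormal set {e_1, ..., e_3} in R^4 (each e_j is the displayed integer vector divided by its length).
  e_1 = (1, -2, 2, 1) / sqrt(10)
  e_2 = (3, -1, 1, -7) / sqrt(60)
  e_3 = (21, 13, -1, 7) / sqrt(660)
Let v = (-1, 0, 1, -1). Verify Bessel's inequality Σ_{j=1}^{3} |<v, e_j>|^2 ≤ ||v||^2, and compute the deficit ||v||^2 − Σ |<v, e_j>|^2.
Σ |<v, e_j>|^2 = 93/55; ||v||^2 = 3; deficit = 72/55

Write each e_j = u_j / sqrt(<u_j, u_j>) where u_j is the displayed integer vector. Then <v, e_j> = <v, u_j> / sqrt(<u_j, u_j>), so |<v, e_j>|^2 = <v, u_j>^2 / <u_j, u_j>.
Coefficients: <v, e_1> = 0/sqrt(10), <v, e_2> = 5/sqrt(60), <v, e_3> = -29/sqrt(660).
Square and sum: Σ |<v, e_j>|^2 = 93/55.
Compute ||v||^2 = v·v = 3.
Deficit = 3 − 93/55 = 72/55 ≥ 0, confirming Bessel's inequality. (The deficit equals ||v − Σ <v,e_j> e_j||^2, the squared distance from v to span{e_j}.)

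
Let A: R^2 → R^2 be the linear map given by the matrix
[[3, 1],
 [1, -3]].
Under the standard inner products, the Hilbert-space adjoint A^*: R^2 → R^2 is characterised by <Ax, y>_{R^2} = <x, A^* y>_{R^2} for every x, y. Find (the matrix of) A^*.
A^* = A^T =
[[3, 1],
 [1, -3]]

For real matrices with standard dot products, the defining identity <Ax, y> = <x, A^* y> gives (Ax)^T y = x^T (A^*) y, i.e. x^T A^T y = x^T (A^*) y. Since this holds for all x, y, we must have A^* = A^T. Therefore
A^* =
[[3, 1],
 [1, -3]].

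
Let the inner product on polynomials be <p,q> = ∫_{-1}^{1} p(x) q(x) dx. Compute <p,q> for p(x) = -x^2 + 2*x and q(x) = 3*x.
<p,q> = 4

Expand the product: p(x)·q(x) = -3*x^3 + 6*x^2.
∫_{-1}^{1} of each monomial x^k gives [2/(k+1) if k even, 0 if k odd]. Integrating term-by-term (or equivalently evaluating the antiderivative F(x) = -3*x^4/4 + 2*x^3 at the endpoints):
  F(1) − F(−1) = 5/4 − (-11/4) = 4.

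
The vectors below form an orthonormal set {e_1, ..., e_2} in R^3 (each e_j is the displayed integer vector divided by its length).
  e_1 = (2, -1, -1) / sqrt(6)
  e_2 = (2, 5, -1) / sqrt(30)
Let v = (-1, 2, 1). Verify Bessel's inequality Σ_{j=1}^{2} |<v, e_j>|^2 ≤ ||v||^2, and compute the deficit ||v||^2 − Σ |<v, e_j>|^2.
Σ |<v, e_j>|^2 = 29/5; ||v||^2 = 6; deficit = 1/5

Write each e_j = u_j / sqrt(<u_j, u_j>) where u_j is the displayed integer vector. Then <v, e_j> = <v, u_j> / sqrt(<u_j, u_j>), so |<v, e_j>|^2 = <v, u_j>^2 / <u_j, u_j>.
Coefficients: <v, e_1> = -5/sqrt(6), <v, e_2> = 7/sqrt(30).
Square and sum: Σ |<v, e_j>|^2 = 29/5.
Compute ||v||^2 = v·v = 6.
Deficit = 6 − 29/5 = 1/5 ≥ 0, confirming Bessel's inequality. (The deficit equals ||v − Σ <v,e_j> e_j||^2, the squared distance from v to span{e_j}.)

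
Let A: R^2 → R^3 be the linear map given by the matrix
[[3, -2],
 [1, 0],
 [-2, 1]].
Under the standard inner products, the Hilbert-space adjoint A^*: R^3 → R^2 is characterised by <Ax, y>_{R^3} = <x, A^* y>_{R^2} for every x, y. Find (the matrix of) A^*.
A^* = A^T =
[[3, 1, -2],
 [-2, 0, 1]]

For real matrices with standard dot products, the defining identity <Ax, y> = <x, A^* y> gives (Ax)^T y = x^T (A^*) y, i.e. x^T A^T y = x^T (A^*) y. Since this holds for all x, y, we must have A^* = A^T. Therefore
A^* =
[[3, 1, -2],
 [-2, 0, 1]].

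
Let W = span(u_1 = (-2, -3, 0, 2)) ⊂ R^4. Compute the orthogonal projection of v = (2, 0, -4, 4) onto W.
proj_W(v) = (-8/17, -12/17, 0, 8/17)

Set up U = [u_1 | ... | u_1] ∈ R^(4×1). The projector onto W = col(U) is P = U (U^T U)^(-1) U^T.
Compute U^T U =
  [17],
and U^T v = (4).
Solve U^T U · c = U^T v for the coefficients: c = (4/17). The projection is proj_W(v) = U c.
Check: (v - proj_W(v)) · u_1 = 0  (should be 0).
Result: proj_W(v) = (-8/17, -12/17, 0, 8/17).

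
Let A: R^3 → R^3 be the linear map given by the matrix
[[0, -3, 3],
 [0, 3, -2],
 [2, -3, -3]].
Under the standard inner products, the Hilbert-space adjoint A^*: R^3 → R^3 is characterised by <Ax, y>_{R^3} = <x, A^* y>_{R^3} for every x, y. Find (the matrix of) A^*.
A^* = A^T =
[[0, 0, 2],
 [-3, 3, -3],
 [3, -2, -3]]

For real matrices with standard dot products, the defining identity <Ax, y> = <x, A^* y> gives (Ax)^T y = x^T (A^*) y, i.e. x^T A^T y = x^T (A^*) y. Since this holds for all x, y, we must have A^* = A^T. Therefore
A^* =
[[0, 0, 2],
 [-3, 3, -3],
 [3, -2, -3]].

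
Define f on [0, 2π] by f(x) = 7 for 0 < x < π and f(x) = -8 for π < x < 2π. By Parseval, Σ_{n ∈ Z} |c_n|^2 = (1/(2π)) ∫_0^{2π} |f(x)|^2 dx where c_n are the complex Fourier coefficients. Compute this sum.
Σ |c_n|^2 = 113/2

Parseval equates the L^2 energy of f (normalised by 1/(2π)) with the ℓ^2 sum of its Fourier coefficients: (1/(2π)) ∫_0^{2π} |f|^2 = Σ |c_n|^2.
Compute the left side: (1/(2π)) [∫_0^π 7^2 dx + ∫_π^{2π} (-8)^2 dx] = (1/(2π)) · (49π + 64π) = (49 + 64)/2 = 113/2.
So Σ_{n ∈ Z} |c_n|^2 = 113/2.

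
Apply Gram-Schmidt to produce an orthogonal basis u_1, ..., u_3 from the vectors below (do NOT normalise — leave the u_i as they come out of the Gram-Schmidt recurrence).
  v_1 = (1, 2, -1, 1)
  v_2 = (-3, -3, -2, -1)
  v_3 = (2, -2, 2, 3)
Orthogonal basis:
  u_1 = (1, 2, -1, 1)
  u_2 = (-13/7, -5/7, -22/7, 1/7)
  u_3 = (102/97, -207/97, 1/97, 313/97)

Apply the Gram-Schmidt recurrence
  u_1 = v_1
  u_i = v_i − Σ_{j<i} ((v_i · u_j) / (u_j · u_j)) · u_j.

Step by step this gives:
  u_1 = (1, 2, -1, 1)
  u_2 = (-13/7, -5/7, -22/7, 1/7)
  u_3 = (102/97, -207/97, 1/97, 313/97)

Orthogonality check:
  u_2 · u_1 = 0 (should be 0)
  u_3 · u_1 = 0 (should be 0)
  u_3 · u_2 = 0 (should be 0)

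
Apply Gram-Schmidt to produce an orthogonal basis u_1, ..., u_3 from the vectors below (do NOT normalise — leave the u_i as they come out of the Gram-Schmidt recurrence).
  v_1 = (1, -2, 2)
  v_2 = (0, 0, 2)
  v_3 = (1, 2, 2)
Orthogonal basis:
  u_1 = (1, -2, 2)
  u_2 = (-4/9, 8/9, 10/9)
  u_3 = (8/5, 4/5, 0)

Apply the Gram-Schmidt recurrence
  u_1 = v_1
  u_i = v_i − Σ_{j<i} ((v_i · u_j) / (u_j · u_j)) · u_j.

Step by step this gives:
  u_1 = (1, -2, 2)
  u_2 = (-4/9, 8/9, 10/9)
  u_3 = (8/5, 4/5, 0)

Orthogonality check:
  u_2 · u_1 = 0 (should be 0)
  u_3 · u_1 = 0 (should be 0)
  u_3 · u_2 = 0 (should be 0)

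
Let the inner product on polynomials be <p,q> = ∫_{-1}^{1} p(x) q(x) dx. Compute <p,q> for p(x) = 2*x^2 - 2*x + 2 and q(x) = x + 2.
<p,q> = 28/3

Expand the product: p(x)·q(x) = 2*x^3 + 2*x^2 - 2*x + 4.
∫_{-1}^{1} of each monomial x^k gives [2/(k+1) if k even, 0 if k odd]. Integrating term-by-term (or equivalently evaluating the antiderivative F(x) = x^4/2 + 2*x^3/3 - x^2 + 4*x at the endpoints):
  F(1) − F(−1) = 25/6 − (-31/6) = 28/3.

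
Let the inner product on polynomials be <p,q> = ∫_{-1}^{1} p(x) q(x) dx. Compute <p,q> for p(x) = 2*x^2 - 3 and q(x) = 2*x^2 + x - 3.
<p,q> = 58/5

Expand the product: p(x)·q(x) = 4*x^4 + 2*x^3 - 12*x^2 - 3*x + 9.
∫_{-1}^{1} of each monomial x^k gives [2/(k+1) if k even, 0 if k odd]. Integrating term-by-term (or equivalently evaluating the antiderivative F(x) = 4*x^5/5 + x^4/2 - 4*x^3 - 3*x^2/2 + 9*x at the endpoints):
  F(1) − F(−1) = 24/5 − (-34/5) = 58/5.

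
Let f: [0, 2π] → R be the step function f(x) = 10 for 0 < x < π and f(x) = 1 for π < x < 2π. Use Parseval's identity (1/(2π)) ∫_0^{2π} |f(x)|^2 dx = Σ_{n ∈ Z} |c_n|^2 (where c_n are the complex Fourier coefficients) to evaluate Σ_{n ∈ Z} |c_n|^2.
Σ |c_n|^2 = 101/2

Parseval equates the L^2 energy of f (normalised by 1/(2π)) with the ℓ^2 sum of its Fourier coefficients: (1/(2π)) ∫_0^{2π} |f|^2 = Σ |c_n|^2.
Compute the left side: (1/(2π)) [∫_0^π 10^2 dx + ∫_π^{2π} 1^2 dx] = (1/(2π)) · (100π + 1π) = (100 + 1)/2 = 101/2.
So Σ_{n ∈ Z} |c_n|^2 = 101/2.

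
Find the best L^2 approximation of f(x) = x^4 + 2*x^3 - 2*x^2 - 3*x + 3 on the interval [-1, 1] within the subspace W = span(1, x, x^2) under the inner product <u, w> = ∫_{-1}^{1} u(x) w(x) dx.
g(x) = -8*x^2/7 - 9*x/5 + 102/35

The best approximation g ∈ W is the orthogonal projection of f onto W. Writing g = a_0 + a_1 x + a_2 x^2, the coefficients solve the normal equations G · a = b where
  G_{ij} = <φ_i, φ_j> and b_i = <f, φ_i>, with φ_0 = 1, φ_1 = x, φ_2 = x^2.
G =
  [2, 0, 2/3]
  [0, 2/3, 0]
  [2/3, 0, 2/5],
b = (76/15, -6/5, 52/35).
Solving gives a_0 = 102/35, a_1 = -9/5, a_2 = -8/7, so
  g(x) = -8*x^2/7 - 9*x/5 + 102/35.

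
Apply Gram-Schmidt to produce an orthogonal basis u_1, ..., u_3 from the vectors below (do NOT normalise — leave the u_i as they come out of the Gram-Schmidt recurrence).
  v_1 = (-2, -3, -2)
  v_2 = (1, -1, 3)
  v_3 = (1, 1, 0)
Orthogonal basis:
  u_1 = (-2, -3, -2)
  u_2 = (7/17, -32/17, 41/17)
  u_3 = (77/162, -14/81, -35/162)

Apply the Gram-Schmidt recurrence
  u_1 = v_1
  u_i = v_i − Σ_{j<i} ((v_i · u_j) / (u_j · u_j)) · u_j.

Step by step this gives:
  u_1 = (-2, -3, -2)
  u_2 = (7/17, -32/17, 41/17)
  u_3 = (77/162, -14/81, -35/162)

Orthogonality check:
  u_2 · u_1 = 0 (should be 0)
  u_3 · u_1 = 0 (should be 0)
  u_3 · u_2 = 0 (should be 0)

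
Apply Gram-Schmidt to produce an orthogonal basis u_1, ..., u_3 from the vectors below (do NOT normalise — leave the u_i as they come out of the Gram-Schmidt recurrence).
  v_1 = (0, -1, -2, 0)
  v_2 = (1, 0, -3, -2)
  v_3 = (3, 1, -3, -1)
Orthogonal basis:
  u_1 = (0, -1, -2, 0)
  u_2 = (1, 6/5, -3/5, -2)
  u_3 = (31/17, 10/17, -5/17, 23/17)

Apply the Gram-Schmidt recurrence
  u_1 = v_1
  u_i = v_i − Σ_{j<i} ((v_i · u_j) / (u_j · u_j)) · u_j.

Step by step this gives:
  u_1 = (0, -1, -2, 0)
  u_2 = (1, 6/5, -3/5, -2)
  u_3 = (31/17, 10/17, -5/17, 23/17)

Orthogonality check:
  u_2 · u_1 = 0 (should be 0)
  u_3 · u_1 = 0 (should be 0)
  u_3 · u_2 = 0 (should be 0)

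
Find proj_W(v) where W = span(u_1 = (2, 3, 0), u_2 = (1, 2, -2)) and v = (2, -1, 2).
proj_W(v) = (22/53, 3/53, 120/53)

Set up U = [u_1 | ... | u_2] ∈ R^(3×2). The projector onto W = col(U) is P = U (U^T U)^(-1) U^T.
Compute U^T U =
  [13, 8]
  [8, 9],
and U^T v = (1, -4).
Solve U^T U · c = U^T v for the coefficients: c = (41/53, -60/53). The projection is proj_W(v) = U c.
Check: (v - proj_W(v)) · u_1 = 0  (should be 0).
Check: (v - proj_W(v)) · u_2 = 0  (should be 0).
Result: proj_W(v) = (22/53, 3/53, 120/53).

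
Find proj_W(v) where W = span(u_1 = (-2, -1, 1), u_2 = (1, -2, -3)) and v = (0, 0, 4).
proj_W(v) = (-4/3, 4/3, 8/3)

Set up U = [u_1 | ... | u_2] ∈ R^(3×2). The projector onto W = col(U) is P = U (U^T U)^(-1) U^T.
Compute U^T U =
  [6, -3]
  [-3, 14],
and U^T v = (4, -12).
Solve U^T U · c = U^T v for the coefficients: c = (4/15, -4/5). The projection is proj_W(v) = U c.
Check: (v - proj_W(v)) · u_1 = 0  (should be 0).
Check: (v - proj_W(v)) · u_2 = 0  (should be 0).
Result: proj_W(v) = (-4/3, 4/3, 8/3).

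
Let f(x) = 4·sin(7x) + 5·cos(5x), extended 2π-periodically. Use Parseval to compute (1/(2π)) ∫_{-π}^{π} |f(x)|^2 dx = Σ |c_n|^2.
Σ |c_n|^2 = 41/2

Expand |f|^2 and use orthogonality of {sin(nx), cos(mx)} on [-π, π]:
  ∫_{-π}^{π} sin(nx)^2 dx = π, ∫ cos(mx)^2 dx = π, and cross terms integrate to 0.
So ∫_{-π}^{π} f(x)^2 dx = 4^2 · π + 5^2 · π = (16 + 25)π.
Divide by 2π: (16 + 25)/2 = 41/2.
By Parseval, this equals Σ |c_n|^2.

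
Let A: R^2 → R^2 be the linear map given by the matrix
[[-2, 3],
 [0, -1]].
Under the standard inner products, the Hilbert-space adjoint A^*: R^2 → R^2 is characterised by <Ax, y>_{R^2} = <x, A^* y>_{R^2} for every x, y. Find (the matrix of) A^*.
A^* = A^T =
[[-2, 0],
 [3, -1]]

For real matrices with standard dot products, the defining identity <Ax, y> = <x, A^* y> gives (Ax)^T y = x^T (A^*) y, i.e. x^T A^T y = x^T (A^*) y. Since this holds for all x, y, we must have A^* = A^T. Therefore
A^* =
[[-2, 0],
 [3, -1]].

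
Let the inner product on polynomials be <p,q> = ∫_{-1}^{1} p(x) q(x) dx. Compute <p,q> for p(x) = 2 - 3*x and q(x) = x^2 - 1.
<p,q> = -8/3

Expand the product: p(x)·q(x) = -3*x^3 + 2*x^2 + 3*x - 2.
∫_{-1}^{1} of each monomial x^k gives [2/(k+1) if k even, 0 if k odd]. Integrating term-by-term (or equivalently evaluating the antiderivative F(x) = -3*x^4/4 + 2*x^3/3 + 3*x^2/2 - 2*x at the endpoints):
  F(1) − F(−1) = -7/12 − (25/12) = -8/3.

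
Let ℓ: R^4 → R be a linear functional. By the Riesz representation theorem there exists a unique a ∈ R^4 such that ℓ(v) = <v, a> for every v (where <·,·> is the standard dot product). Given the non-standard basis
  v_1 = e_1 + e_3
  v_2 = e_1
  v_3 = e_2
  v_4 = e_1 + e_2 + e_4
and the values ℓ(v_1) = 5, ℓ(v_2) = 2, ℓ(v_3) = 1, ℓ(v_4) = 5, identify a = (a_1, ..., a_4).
a = (2, 1, 3, 2)

Write a = (a_1, ..., a_4) in the standard basis. For each basis vector v_i, ℓ(v_i) = <v_i, a> is a linear equation in the a_j's. Collect the n equations into a matrix system V a = ℓ, where row i of V is v_i (expressed in the standard basis). Since V is invertible (lower-triangular with 1s on the diagonal, up to permutation), solve by back-substitution:
  V =
[[1, 0, 1, 0],
 [1, 0, 0, 0],
 [0, 1, 0, 0],
 [1, 1, 0, 1]]
  V a = (5, 2, 1, 5)
Solving gives a = (2, 1, 3, 2).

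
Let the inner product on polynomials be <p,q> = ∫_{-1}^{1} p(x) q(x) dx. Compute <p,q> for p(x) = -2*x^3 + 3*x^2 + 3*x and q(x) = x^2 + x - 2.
<p,q> = -8/5

Expand the product: p(x)·q(x) = -2*x^5 + x^4 + 10*x^3 - 3*x^2 - 6*x.
∫_{-1}^{1} of each monomial x^k gives [2/(k+1) if k even, 0 if k odd]. Integrating term-by-term (or equivalently evaluating the antiderivative F(x) = -x^6/3 + x^5/5 + 5*x^4/2 - x^3 - 3*x^2 at the endpoints):
  F(1) − F(−1) = -49/30 − (-1/30) = -8/5.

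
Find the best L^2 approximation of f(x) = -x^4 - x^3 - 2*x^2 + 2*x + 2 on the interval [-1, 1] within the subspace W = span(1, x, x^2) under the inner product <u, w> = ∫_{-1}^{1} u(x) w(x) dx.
g(x) = -20*x^2/7 + 7*x/5 + 73/35

The best approximation g ∈ W is the orthogonal projection of f onto W. Writing g = a_0 + a_1 x + a_2 x^2, the coefficients solve the normal equations G · a = b where
  G_{ij} = <φ_i, φ_j> and b_i = <f, φ_i>, with φ_0 = 1, φ_1 = x, φ_2 = x^2.
G =
  [2, 0, 2/3]
  [0, 2/3, 0]
  [2/3, 0, 2/5],
b = (34/15, 14/15, 26/105).
Solving gives a_0 = 73/35, a_1 = 7/5, a_2 = -20/7, so
  g(x) = -20*x^2/7 + 7*x/5 + 73/35.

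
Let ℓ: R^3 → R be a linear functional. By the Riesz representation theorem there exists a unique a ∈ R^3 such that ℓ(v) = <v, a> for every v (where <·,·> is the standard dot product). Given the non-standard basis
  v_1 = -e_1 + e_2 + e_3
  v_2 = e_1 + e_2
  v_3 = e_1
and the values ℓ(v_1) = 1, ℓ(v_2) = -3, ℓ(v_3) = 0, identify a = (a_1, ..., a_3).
a = (0, -3, 4)

Write a = (a_1, ..., a_3) in the standard basis. For each basis vector v_i, ℓ(v_i) = <v_i, a> is a linear equation in the a_j's. Collect the n equations into a matrix system V a = ℓ, where row i of V is v_i (expressed in the standard basis). Since V is invertible (lower-triangular with 1s on the diagonal, up to permutation), solve by back-substitution:
  V =
[[-1, 1, 1],
 [1, 1, 0],
 [1, 0, 0]]
  V a = (1, -3, 0)
Solving gives a = (0, -3, 4).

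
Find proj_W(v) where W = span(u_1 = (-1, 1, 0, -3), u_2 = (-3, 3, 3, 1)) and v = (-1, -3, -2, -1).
proj_W(v) = (371/299, -371/299, -438/299, -347/299)

Set up U = [u_1 | ... | u_2] ∈ R^(4×2). The projector onto W = col(U) is P = U (U^T U)^(-1) U^T.
Compute U^T U =
  [11, 3]
  [3, 28],
and U^T v = (1, -13).
Solve U^T U · c = U^T v for the coefficients: c = (67/299, -146/299). The projection is proj_W(v) = U c.
Check: (v - proj_W(v)) · u_1 = 0  (should be 0).
Check: (v - proj_W(v)) · u_2 = 0  (should be 0).
Result: proj_W(v) = (371/299, -371/299, -438/299, -347/299).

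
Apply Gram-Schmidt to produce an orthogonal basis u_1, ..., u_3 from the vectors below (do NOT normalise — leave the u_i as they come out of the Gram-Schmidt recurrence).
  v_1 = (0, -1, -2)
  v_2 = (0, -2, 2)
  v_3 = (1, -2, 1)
Orthogonal basis:
  u_1 = (0, -1, -2)
  u_2 = (0, -12/5, 6/5)
  u_3 = (1, 0, 0)

Apply the Gram-Schmidt recurrence
  u_1 = v_1
  u_i = v_i − Σ_{j<i} ((v_i · u_j) / (u_j · u_j)) · u_j.

Step by step this gives:
  u_1 = (0, -1, -2)
  u_2 = (0, -12/5, 6/5)
  u_3 = (1, 0, 0)

Orthogonality check:
  u_2 · u_1 = 0 (should be 0)
  u_3 · u_1 = 0 (should be 0)
  u_3 · u_2 = 0 (should be 0)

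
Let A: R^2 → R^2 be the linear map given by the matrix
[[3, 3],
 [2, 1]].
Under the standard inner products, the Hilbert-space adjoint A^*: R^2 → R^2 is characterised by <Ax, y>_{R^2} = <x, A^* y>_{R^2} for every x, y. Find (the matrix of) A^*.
A^* = A^T =
[[3, 2],
 [3, 1]]

For real matrices with standard dot products, the defining identity <Ax, y> = <x, A^* y> gives (Ax)^T y = x^T (A^*) y, i.e. x^T A^T y = x^T (A^*) y. Since this holds for all x, y, we must have A^* = A^T. Therefore
A^* =
[[3, 2],
 [3, 1]].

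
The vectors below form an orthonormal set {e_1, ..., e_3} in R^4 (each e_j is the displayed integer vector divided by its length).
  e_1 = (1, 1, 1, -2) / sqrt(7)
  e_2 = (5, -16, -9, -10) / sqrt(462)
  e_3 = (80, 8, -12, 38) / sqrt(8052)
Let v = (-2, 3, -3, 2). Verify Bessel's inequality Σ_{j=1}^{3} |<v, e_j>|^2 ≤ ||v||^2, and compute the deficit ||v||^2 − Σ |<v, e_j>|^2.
Σ |<v, e_j>|^2 = 1323/122; ||v||^2 = 26; deficit = 1849/122

Write each e_j = u_j / sqrt(<u_j, u_j>) where u_j is the displayed integer vector. Then <v, e_j> = <v, u_j> / sqrt(<u_j, u_j>), so |<v, e_j>|^2 = <v, u_j>^2 / <u_j, u_j>.
Coefficients: <v, e_1> = -6/sqrt(7), <v, e_2> = -51/sqrt(462), <v, e_3> = -24/sqrt(8052).
Square and sum: Σ |<v, e_j>|^2 = 1323/122.
Compute ||v||^2 = v·v = 26.
Deficit = 26 − 1323/122 = 1849/122 ≥ 0, confirming Bessel's inequality. (The deficit equals ||v − Σ <v,e_j> e_j||^2, the squared distance from v to span{e_j}.)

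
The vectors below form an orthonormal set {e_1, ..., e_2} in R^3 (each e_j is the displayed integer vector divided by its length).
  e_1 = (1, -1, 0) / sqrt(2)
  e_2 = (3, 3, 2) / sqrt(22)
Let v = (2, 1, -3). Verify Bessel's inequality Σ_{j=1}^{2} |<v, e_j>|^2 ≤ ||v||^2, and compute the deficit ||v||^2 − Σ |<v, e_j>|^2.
Σ |<v, e_j>|^2 = 10/11; ||v||^2 = 14; deficit = 144/11

Write each e_j = u_j / sqrt(<u_j, u_j>) where u_j is the displayed integer vector. Then <v, e_j> = <v, u_j> / sqrt(<u_j, u_j>), so |<v, e_j>|^2 = <v, u_j>^2 / <u_j, u_j>.
Coefficients: <v, e_1> = 1/sqrt(2), <v, e_2> = 3/sqrt(22).
Square and sum: Σ |<v, e_j>|^2 = 10/11.
Compute ||v||^2 = v·v = 14.
Deficit = 14 − 10/11 = 144/11 ≥ 0, confirming Bessel's inequality. (The deficit equals ||v − Σ <v,e_j> e_j||^2, the squared distance from v to span{e_j}.)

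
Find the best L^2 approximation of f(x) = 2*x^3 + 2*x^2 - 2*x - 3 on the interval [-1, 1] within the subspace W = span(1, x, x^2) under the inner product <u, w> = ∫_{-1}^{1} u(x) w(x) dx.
g(x) = 2*x^2 - 4*x/5 - 3

The best approximation g ∈ W is the orthogonal projection of f onto W. Writing g = a_0 + a_1 x + a_2 x^2, the coefficients solve the normal equations G · a = b where
  G_{ij} = <φ_i, φ_j> and b_i = <f, φ_i>, with φ_0 = 1, φ_1 = x, φ_2 = x^2.
G =
  [2, 0, 2/3]
  [0, 2/3, 0]
  [2/3, 0, 2/5],
b = (-14/3, -8/15, -6/5).
Solving gives a_0 = -3, a_1 = -4/5, a_2 = 2, so
  g(x) = 2*x^2 - 4*x/5 - 3.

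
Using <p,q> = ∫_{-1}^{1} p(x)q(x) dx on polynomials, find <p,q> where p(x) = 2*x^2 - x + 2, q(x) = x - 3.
<p,q> = -50/3

Expand the product: p(x)·q(x) = 2*x^3 - 7*x^2 + 5*x - 6.
∫_{-1}^{1} of each monomial x^k gives [2/(k+1) if k even, 0 if k odd]. Integrating term-by-term (or equivalently evaluating the antiderivative F(x) = x^4/2 - 7*x^3/3 + 5*x^2/2 - 6*x at the endpoints):
  F(1) − F(−1) = -16/3 − (34/3) = -50/3.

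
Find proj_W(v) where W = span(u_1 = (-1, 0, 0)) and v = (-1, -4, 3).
proj_W(v) = (-1, 0, 0)

Set up U = [u_1 | ... | u_1] ∈ R^(3×1). The projector onto W = col(U) is P = U (U^T U)^(-1) U^T.
Compute U^T U =
  [1],
and U^T v = (1).
Solve U^T U · c = U^T v for the coefficients: c = (1). The projection is proj_W(v) = U c.
Check: (v - proj_W(v)) · u_1 = 0  (should be 0).
Result: proj_W(v) = (-1, 0, 0).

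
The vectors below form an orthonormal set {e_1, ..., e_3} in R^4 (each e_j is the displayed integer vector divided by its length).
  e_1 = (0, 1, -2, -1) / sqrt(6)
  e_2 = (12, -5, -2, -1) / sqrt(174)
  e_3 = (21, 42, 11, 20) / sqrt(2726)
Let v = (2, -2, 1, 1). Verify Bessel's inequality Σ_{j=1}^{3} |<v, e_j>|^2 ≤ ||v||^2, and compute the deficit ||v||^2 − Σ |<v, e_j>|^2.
Σ |<v, e_j>|^2 = 915/94; ||v||^2 = 10; deficit = 25/94

Write each e_j = u_j / sqrt(<u_j, u_j>) where u_j is the displayed integer vector. Then <v, e_j> = <v, u_j> / sqrt(<u_j, u_j>), so |<v, e_j>|^2 = <v, u_j>^2 / <u_j, u_j>.
Coefficients: <v, e_1> = -5/sqrt(6), <v, e_2> = 31/sqrt(174), <v, e_3> = -11/sqrt(2726).
Square and sum: Σ |<v, e_j>|^2 = 915/94.
Compute ||v||^2 = v·v = 10.
Deficit = 10 − 915/94 = 25/94 ≥ 0, confirming Bessel's inequality. (The deficit equals ||v − Σ <v,e_j> e_j||^2, the squared distance from v to span{e_j}.)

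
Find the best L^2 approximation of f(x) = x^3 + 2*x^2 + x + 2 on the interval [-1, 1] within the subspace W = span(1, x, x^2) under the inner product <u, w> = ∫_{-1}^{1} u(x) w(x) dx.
g(x) = 2*x^2 + 8*x/5 + 2

The best approximation g ∈ W is the orthogonal projection of f onto W. Writing g = a_0 + a_1 x + a_2 x^2, the coefficients solve the normal equations G · a = b where
  G_{ij} = <φ_i, φ_j> and b_i = <f, φ_i>, with φ_0 = 1, φ_1 = x, φ_2 = x^2.
G =
  [2, 0, 2/3]
  [0, 2/3, 0]
  [2/3, 0, 2/5],
b = (16/3, 16/15, 32/15).
Solving gives a_0 = 2, a_1 = 8/5, a_2 = 2, so
  g(x) = 2*x^2 + 8*x/5 + 2.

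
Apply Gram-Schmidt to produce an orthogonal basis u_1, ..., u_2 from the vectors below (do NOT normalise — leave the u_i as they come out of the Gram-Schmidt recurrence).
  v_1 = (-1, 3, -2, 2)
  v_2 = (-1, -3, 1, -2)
Orthogonal basis:
  u_1 = (-1, 3, -2, 2)
  u_2 = (-16/9, -2/3, -5/9, -4/9)

Apply the Gram-Schmidt recurrence
  u_1 = v_1
  u_i = v_i − Σ_{j<i} ((v_i · u_j) / (u_j · u_j)) · u_j.

Step by step this gives:
  u_1 = (-1, 3, -2, 2)
  u_2 = (-16/9, -2/3, -5/9, -4/9)

Orthogonality check:
  u_2 · u_1 = 0 (should be 0)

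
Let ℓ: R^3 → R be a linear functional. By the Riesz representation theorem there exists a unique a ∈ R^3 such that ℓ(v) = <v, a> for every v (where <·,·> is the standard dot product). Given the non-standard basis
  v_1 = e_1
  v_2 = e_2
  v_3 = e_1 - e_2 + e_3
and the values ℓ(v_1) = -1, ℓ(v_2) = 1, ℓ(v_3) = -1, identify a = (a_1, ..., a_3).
a = (-1, 1, 1)

Write a = (a_1, ..., a_3) in the standard basis. For each basis vector v_i, ℓ(v_i) = <v_i, a> is a linear equation in the a_j's. Collect the n equations into a matrix system V a = ℓ, where row i of V is v_i (expressed in the standard basis). Since V is invertible (lower-triangular with 1s on the diagonal, up to permutation), solve by back-substitution:
  V =
[[1, 0, 0],
 [0, 1, 0],
 [1, -1, 1]]
  V a = (-1, 1, -1)
Solving gives a = (-1, 1, 1).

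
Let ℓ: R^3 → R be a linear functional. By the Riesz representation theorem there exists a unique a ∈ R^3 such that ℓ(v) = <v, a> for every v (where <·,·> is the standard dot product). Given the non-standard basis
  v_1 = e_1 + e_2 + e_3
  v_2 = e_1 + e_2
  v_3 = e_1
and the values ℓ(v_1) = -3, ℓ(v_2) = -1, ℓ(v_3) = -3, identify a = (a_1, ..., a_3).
a = (-3, 2, -2)

Write a = (a_1, ..., a_3) in the standard basis. For each basis vector v_i, ℓ(v_i) = <v_i, a> is a linear equation in the a_j's. Collect the n equations into a matrix system V a = ℓ, where row i of V is v_i (expressed in the standard basis). Since V is invertible (lower-triangular with 1s on the diagonal, up to permutation), solve by back-substitution:
  V =
[[1, 1, 1],
 [1, 1, 0],
 [1, 0, 0]]
  V a = (-3, -1, -3)
Solving gives a = (-3, 2, -2).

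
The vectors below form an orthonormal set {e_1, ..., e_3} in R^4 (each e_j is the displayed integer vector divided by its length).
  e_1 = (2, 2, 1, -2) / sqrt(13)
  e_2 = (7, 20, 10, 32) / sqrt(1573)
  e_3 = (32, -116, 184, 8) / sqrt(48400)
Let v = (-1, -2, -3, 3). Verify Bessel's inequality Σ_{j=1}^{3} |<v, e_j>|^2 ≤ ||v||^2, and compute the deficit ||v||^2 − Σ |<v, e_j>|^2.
Σ |<v, e_j>|^2 = 494/25; ||v||^2 = 23; deficit = 81/25

Write each e_j = u_j / sqrt(<u_j, u_j>) where u_j is the displayed integer vector. Then <v, e_j> = <v, u_j> / sqrt(<u_j, u_j>), so |<v, e_j>|^2 = <v, u_j>^2 / <u_j, u_j>.
Coefficients: <v, e_1> = -15/sqrt(13), <v, e_2> = 19/sqrt(1573), <v, e_3> = -328/sqrt(48400).
Square and sum: Σ |<v, e_j>|^2 = 494/25.
Compute ||v||^2 = v·v = 23.
Deficit = 23 − 494/25 = 81/25 ≥ 0, confirming Bessel's inequality. (The deficit equals ||v − Σ <v,e_j> e_j||^2, the squared distance from v to span{e_j}.)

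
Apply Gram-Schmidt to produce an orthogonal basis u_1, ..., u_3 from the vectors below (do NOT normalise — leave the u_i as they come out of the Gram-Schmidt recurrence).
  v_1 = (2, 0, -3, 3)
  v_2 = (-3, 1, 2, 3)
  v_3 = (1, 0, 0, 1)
Orthogonal basis:
  u_1 = (2, 0, -3, 3)
  u_2 = (-30/11, 1, 35/22, 75/22)
  u_3 = (312/497, -15/497, 45/71, 107/497)

Apply the Gram-Schmidt recurrence
  u_1 = v_1
  u_i = v_i − Σ_{j<i} ((v_i · u_j) / (u_j · u_j)) · u_j.

Step by step this gives:
  u_1 = (2, 0, -3, 3)
  u_2 = (-30/11, 1, 35/22, 75/22)
  u_3 = (312/497, -15/497, 45/71, 107/497)

Orthogonality check:
  u_2 · u_1 = 0 (should be 0)
  u_3 · u_1 = 0 (should be 0)
  u_3 · u_2 = 0 (should be 0)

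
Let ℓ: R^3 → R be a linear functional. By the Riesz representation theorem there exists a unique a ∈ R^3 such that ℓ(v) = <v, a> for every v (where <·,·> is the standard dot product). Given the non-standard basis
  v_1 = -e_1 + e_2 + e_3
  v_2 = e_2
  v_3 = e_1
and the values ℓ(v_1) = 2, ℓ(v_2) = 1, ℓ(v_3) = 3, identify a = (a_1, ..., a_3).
a = (3, 1, 4)

Write a = (a_1, ..., a_3) in the standard basis. For each basis vector v_i, ℓ(v_i) = <v_i, a> is a linear equation in the a_j's. Collect the n equations into a matrix system V a = ℓ, where row i of V is v_i (expressed in the standard basis). Since V is invertible (lower-triangular with 1s on the diagonal, up to permutation), solve by back-substitution:
  V =
[[-1, 1, 1],
 [0, 1, 0],
 [1, 0, 0]]
  V a = (2, 1, 3)
Solving gives a = (3, 1, 4).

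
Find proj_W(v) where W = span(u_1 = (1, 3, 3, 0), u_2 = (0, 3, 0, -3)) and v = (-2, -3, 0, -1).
proj_W(v) = (-16/29, -53/29, -48/29, 5/29)

Set up U = [u_1 | ... | u_2] ∈ R^(4×2). The projector onto W = col(U) is P = U (U^T U)^(-1) U^T.
Compute U^T U =
  [19, 9]
  [9, 18],
and U^T v = (-11, -6).
Solve U^T U · c = U^T v for the coefficients: c = (-16/29, -5/87). The projection is proj_W(v) = U c.
Check: (v - proj_W(v)) · u_1 = 0  (should be 0).
Check: (v - proj_W(v)) · u_2 = 0  (should be 0).
Result: proj_W(v) = (-16/29, -53/29, -48/29, 5/29).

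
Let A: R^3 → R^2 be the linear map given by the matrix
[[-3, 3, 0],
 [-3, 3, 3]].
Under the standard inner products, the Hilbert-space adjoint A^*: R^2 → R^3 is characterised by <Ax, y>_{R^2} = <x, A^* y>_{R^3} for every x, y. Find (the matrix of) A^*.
A^* = A^T =
[[-3, -3],
 [3, 3],
 [0, 3]]

For real matrices with standard dot products, the defining identity <Ax, y> = <x, A^* y> gives (Ax)^T y = x^T (A^*) y, i.e. x^T A^T y = x^T (A^*) y. Since this holds for all x, y, we must have A^* = A^T. Therefore
A^* =
[[-3, -3],
 [3, 3],
 [0, 3]].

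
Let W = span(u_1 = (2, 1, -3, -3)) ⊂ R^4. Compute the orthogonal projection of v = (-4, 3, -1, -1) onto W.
proj_W(v) = (2/23, 1/23, -3/23, -3/23)

Set up U = [u_1 | ... | u_1] ∈ R^(4×1). The projector onto W = col(U) is P = U (U^T U)^(-1) U^T.
Compute U^T U =
  [23],
and U^T v = (1).
Solve U^T U · c = U^T v for the coefficients: c = (1/23). The projection is proj_W(v) = U c.
Check: (v - proj_W(v)) · u_1 = 0  (should be 0).
Result: proj_W(v) = (2/23, 1/23, -3/23, -3/23).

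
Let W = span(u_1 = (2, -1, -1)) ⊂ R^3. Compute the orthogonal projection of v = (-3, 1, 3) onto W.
proj_W(v) = (-10/3, 5/3, 5/3)

Set up U = [u_1 | ... | u_1] ∈ R^(3×1). The projector onto W = col(U) is P = U (U^T U)^(-1) U^T.
Compute U^T U =
  [6],
and U^T v = (-10).
Solve U^T U · c = U^T v for the coefficients: c = (-5/3). The projection is proj_W(v) = U c.
Check: (v - proj_W(v)) · u_1 = 0  (should be 0).
Result: proj_W(v) = (-10/3, 5/3, 5/3).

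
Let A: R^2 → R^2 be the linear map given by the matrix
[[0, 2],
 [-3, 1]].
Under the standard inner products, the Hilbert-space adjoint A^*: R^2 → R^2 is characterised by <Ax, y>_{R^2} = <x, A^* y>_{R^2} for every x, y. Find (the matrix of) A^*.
A^* = A^T =
[[0, -3],
 [2, 1]]

For real matrices with standard dot products, the defining identity <Ax, y> = <x, A^* y> gives (Ax)^T y = x^T (A^*) y, i.e. x^T A^T y = x^T (A^*) y. Since this holds for all x, y, we must have A^* = A^T. Therefore
A^* =
[[0, -3],
 [2, 1]].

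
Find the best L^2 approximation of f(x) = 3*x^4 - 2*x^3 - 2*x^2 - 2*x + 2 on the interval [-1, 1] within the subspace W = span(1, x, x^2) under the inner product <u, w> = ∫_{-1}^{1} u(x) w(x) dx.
g(x) = 4*x^2/7 - 16*x/5 + 61/35

The best approximation g ∈ W is the orthogonal projection of f onto W. Writing g = a_0 + a_1 x + a_2 x^2, the coefficients solve the normal equations G · a = b where
  G_{ij} = <φ_i, φ_j> and b_i = <f, φ_i>, with φ_0 = 1, φ_1 = x, φ_2 = x^2.
G =
  [2, 0, 2/3]
  [0, 2/3, 0]
  [2/3, 0, 2/5],
b = (58/15, -32/15, 146/105).
Solving gives a_0 = 61/35, a_1 = -16/5, a_2 = 4/7, so
  g(x) = 4*x^2/7 - 16*x/5 + 61/35.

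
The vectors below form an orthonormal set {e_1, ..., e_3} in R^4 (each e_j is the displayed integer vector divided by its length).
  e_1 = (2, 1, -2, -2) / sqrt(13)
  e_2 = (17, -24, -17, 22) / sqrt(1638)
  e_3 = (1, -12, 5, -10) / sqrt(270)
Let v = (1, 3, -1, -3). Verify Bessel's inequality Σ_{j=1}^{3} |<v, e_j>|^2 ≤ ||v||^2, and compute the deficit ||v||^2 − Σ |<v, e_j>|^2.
Σ |<v, e_j>|^2 = 3775/189; ||v||^2 = 20; deficit = 5/189

Write each e_j = u_j / sqrt(<u_j, u_j>) where u_j is the displayed integer vector. Then <v, e_j> = <v, u_j> / sqrt(<u_j, u_j>), so |<v, e_j>|^2 = <v, u_j>^2 / <u_j, u_j>.
Coefficients: <v, e_1> = 13/sqrt(13), <v, e_2> = -104/sqrt(1638), <v, e_3> = -10/sqrt(270).
Square and sum: Σ |<v, e_j>|^2 = 3775/189.
Compute ||v||^2 = v·v = 20.
Deficit = 20 − 3775/189 = 5/189 ≥ 0, confirming Bessel's inequality. (The deficit equals ||v − Σ <v,e_j> e_j||^2, the squared distance from v to span{e_j}.)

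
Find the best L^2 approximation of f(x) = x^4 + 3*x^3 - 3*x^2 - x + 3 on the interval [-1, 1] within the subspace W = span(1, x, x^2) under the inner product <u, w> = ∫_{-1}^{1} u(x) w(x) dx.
g(x) = -15*x^2/7 + 4*x/5 + 102/35

The best approximation g ∈ W is the orthogonal projection of f onto W. Writing g = a_0 + a_1 x + a_2 x^2, the coefficients solve the normal equations G · a = b where
  G_{ij} = <φ_i, φ_j> and b_i = <f, φ_i>, with φ_0 = 1, φ_1 = x, φ_2 = x^2.
G =
  [2, 0, 2/3]
  [0, 2/3, 0]
  [2/3, 0, 2/5],
b = (22/5, 8/15, 38/35).
Solving gives a_0 = 102/35, a_1 = 4/5, a_2 = -15/7, so
  g(x) = -15*x^2/7 + 4*x/5 + 102/35.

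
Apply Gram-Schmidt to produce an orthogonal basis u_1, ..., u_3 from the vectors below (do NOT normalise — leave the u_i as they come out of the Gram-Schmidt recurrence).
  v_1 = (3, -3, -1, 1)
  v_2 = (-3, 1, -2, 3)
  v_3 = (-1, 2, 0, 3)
Orthogonal basis:
  u_1 = (3, -3, -1, 1)
  u_2 = (-39/20, -1/20, -47/20, 67/20)
  u_3 = (141/137, 464/411, 436/411, 559/411)

Apply the Gram-Schmidt recurrence
  u_1 = v_1
  u_i = v_i − Σ_{j<i} ((v_i · u_j) / (u_j · u_j)) · u_j.

Step by step this gives:
  u_1 = (3, -3, -1, 1)
  u_2 = (-39/20, -1/20, -47/20, 67/20)
  u_3 = (141/137, 464/411, 436/411, 559/411)

Orthogonality check:
  u_2 · u_1 = 0 (should be 0)
  u_3 · u_1 = 0 (should be 0)
  u_3 · u_2 = 0 (should be 0)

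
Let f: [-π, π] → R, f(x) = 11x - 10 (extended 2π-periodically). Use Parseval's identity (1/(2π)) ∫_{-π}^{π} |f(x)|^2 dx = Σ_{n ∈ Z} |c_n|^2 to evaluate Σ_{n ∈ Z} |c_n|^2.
Σ |c_n|^2 = 121π^2/3 + 100

Expand and integrate term by term over [-π, π]:
  ∫ (11x)^2 dx = 121·(2π^3/3); ∫ 2·11·(-10)·x dx = 0 (odd integrand); ∫ (-10)^2 dx = 100·2π.
So (1/(2π)) ∫_{-π}^{π} (11x - 10)^2 dx = 121π^2/3 + 100 = 121π^2/3 + 100.
Parseval ⇒ Σ |c_n|^2 = 121π^2/3 + 100.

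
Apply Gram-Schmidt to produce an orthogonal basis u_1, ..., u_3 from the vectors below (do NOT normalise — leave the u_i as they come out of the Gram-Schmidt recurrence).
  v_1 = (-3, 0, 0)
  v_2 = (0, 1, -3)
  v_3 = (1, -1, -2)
Orthogonal basis:
  u_1 = (-3, 0, 0)
  u_2 = (0, 1, -3)
  u_3 = (0, -3/2, -1/2)

Apply the Gram-Schmidt recurrence
  u_1 = v_1
  u_i = v_i − Σ_{j<i} ((v_i · u_j) / (u_j · u_j)) · u_j.

Step by step this gives:
  u_1 = (-3, 0, 0)
  u_2 = (0, 1, -3)
  u_3 = (0, -3/2, -1/2)

Orthogonality check:
  u_2 · u_1 = 0 (should be 0)
  u_3 · u_1 = 0 (should be 0)
  u_3 · u_2 = 0 (should be 0)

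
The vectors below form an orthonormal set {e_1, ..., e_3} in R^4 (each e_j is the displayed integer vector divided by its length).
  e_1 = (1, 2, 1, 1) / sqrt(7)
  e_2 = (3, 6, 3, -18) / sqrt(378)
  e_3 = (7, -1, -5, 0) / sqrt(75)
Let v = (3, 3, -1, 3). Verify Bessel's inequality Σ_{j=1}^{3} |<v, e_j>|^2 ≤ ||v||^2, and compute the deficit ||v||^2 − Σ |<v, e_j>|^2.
Σ |<v, e_j>|^2 = 668/25; ||v||^2 = 28; deficit = 32/25

Write each e_j = u_j / sqrt(<u_j, u_j>) where u_j is the displayed integer vector. Then <v, e_j> = <v, u_j> / sqrt(<u_j, u_j>), so |<v, e_j>|^2 = <v, u_j>^2 / <u_j, u_j>.
Coefficients: <v, e_1> = 11/sqrt(7), <v, e_2> = -30/sqrt(378), <v, e_3> = 23/sqrt(75).
Square and sum: Σ |<v, e_j>|^2 = 668/25.
Compute ||v||^2 = v·v = 28.
Deficit = 28 − 668/25 = 32/25 ≥ 0, confirming Bessel's inequality. (The deficit equals ||v − Σ <v,e_j> e_j||^2, the squared distance from v to span{e_j}.)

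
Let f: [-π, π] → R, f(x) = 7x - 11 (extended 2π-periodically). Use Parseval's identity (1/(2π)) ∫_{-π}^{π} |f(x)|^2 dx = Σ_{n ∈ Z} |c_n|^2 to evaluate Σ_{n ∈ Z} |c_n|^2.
Σ |c_n|^2 = 49π^2/3 + 121

Expand and integrate term by term over [-π, π]:
  ∫ (7x)^2 dx = 49·(2π^3/3); ∫ 2·7·(-11)·x dx = 0 (odd integrand); ∫ (-11)^2 dx = 121·2π.
So (1/(2π)) ∫_{-π}^{π} (7x - 11)^2 dx = 49π^2/3 + 121 = 49π^2/3 + 121.
Parseval ⇒ Σ |c_n|^2 = 49π^2/3 + 121.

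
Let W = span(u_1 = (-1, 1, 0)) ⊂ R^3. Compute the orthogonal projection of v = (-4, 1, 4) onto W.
proj_W(v) = (-5/2, 5/2, 0)

Set up U = [u_1 | ... | u_1] ∈ R^(3×1). The projector onto W = col(U) is P = U (U^T U)^(-1) U^T.
Compute U^T U =
  [2],
and U^T v = (5).
Solve U^T U · c = U^T v for the coefficients: c = (5/2). The projection is proj_W(v) = U c.
Check: (v - proj_W(v)) · u_1 = 0  (should be 0).
Result: proj_W(v) = (-5/2, 5/2, 0).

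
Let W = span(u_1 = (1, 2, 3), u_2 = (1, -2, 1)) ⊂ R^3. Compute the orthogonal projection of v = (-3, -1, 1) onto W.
proj_W(v) = (-1/7, -2/7, -3/7)

Set up U = [u_1 | ... | u_2] ∈ R^(3×2). The projector onto W = col(U) is P = U (U^T U)^(-1) U^T.
Compute U^T U =
  [14, 0]
  [0, 6],
and U^T v = (-2, 0).
Solve U^T U · c = U^T v for the coefficients: c = (-1/7, 0). The projection is proj_W(v) = U c.
Check: (v - proj_W(v)) · u_1 = 0  (should be 0).
Check: (v - proj_W(v)) · u_2 = 0  (should be 0).
Result: proj_W(v) = (-1/7, -2/7, -3/7).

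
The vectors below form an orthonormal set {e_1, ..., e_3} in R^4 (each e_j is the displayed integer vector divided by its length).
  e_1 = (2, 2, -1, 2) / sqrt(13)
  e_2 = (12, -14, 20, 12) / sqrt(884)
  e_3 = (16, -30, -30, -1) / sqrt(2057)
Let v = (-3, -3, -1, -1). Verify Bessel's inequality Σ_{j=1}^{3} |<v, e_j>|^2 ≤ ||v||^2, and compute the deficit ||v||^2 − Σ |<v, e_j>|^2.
Σ |<v, e_j>|^2 = 1979/121; ||v||^2 = 20; deficit = 441/121

Write each e_j = u_j / sqrt(<u_j, u_j>) where u_j is the displayed integer vector. Then <v, e_j> = <v, u_j> / sqrt(<u_j, u_j>), so |<v, e_j>|^2 = <v, u_j>^2 / <u_j, u_j>.
Coefficients: <v, e_1> = -13/sqrt(13), <v, e_2> = -26/sqrt(884), <v, e_3> = 73/sqrt(2057).
Square and sum: Σ |<v, e_j>|^2 = 1979/121.
Compute ||v||^2 = v·v = 20.
Deficit = 20 − 1979/121 = 441/121 ≥ 0, confirming Bessel's inequality. (The deficit equals ||v − Σ <v,e_j> e_j||^2, the squared distance from v to span{e_j}.)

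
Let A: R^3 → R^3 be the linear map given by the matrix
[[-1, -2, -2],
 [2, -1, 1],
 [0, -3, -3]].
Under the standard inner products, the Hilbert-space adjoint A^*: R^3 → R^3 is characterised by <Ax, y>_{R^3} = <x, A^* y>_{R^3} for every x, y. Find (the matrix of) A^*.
A^* = A^T =
[[-1, 2, 0],
 [-2, -1, -3],
 [-2, 1, -3]]

For real matrices with standard dot products, the defining identity <Ax, y> = <x, A^* y> gives (Ax)^T y = x^T (A^*) y, i.e. x^T A^T y = x^T (A^*) y. Since this holds for all x, y, we must have A^* = A^T. Therefore
A^* =
[[-1, 2, 0],
 [-2, -1, -3],
 [-2, 1, -3]].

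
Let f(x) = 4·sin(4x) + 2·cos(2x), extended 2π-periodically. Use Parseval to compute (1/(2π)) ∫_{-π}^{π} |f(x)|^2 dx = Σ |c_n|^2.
Σ |c_n|^2 = 10

Expand |f|^2 and use orthogonality of {sin(nx), cos(mx)} on [-π, π]:
  ∫_{-π}^{π} sin(nx)^2 dx = π, ∫ cos(mx)^2 dx = π, and cross terms integrate to 0.
So ∫_{-π}^{π} f(x)^2 dx = 4^2 · π + 2^2 · π = (16 + 4)π.
Divide by 2π: (16 + 4)/2 = 10.
By Parseval, this equals Σ |c_n|^2.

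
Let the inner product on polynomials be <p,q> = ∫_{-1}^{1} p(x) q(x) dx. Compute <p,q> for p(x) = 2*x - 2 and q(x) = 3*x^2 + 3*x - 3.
<p,q> = 12

Expand the product: p(x)·q(x) = 6*x^3 - 12*x + 6.
∫_{-1}^{1} of each monomial x^k gives [2/(k+1) if k even, 0 if k odd]. Integrating term-by-term (or equivalently evaluating the antiderivative F(x) = 3*x^4/2 - 6*x^2 + 6*x at the endpoints):
  F(1) − F(−1) = 3/2 − (-21/2) = 12.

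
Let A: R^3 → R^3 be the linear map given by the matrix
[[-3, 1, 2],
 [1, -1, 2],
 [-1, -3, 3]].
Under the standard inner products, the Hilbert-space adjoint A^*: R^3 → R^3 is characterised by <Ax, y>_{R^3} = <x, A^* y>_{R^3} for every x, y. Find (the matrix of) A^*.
A^* = A^T =
[[-3, 1, -1],
 [1, -1, -3],
 [2, 2, 3]]

For real matrices with standard dot products, the defining identity <Ax, y> = <x, A^* y> gives (Ax)^T y = x^T (A^*) y, i.e. x^T A^T y = x^T (A^*) y. Since this holds for all x, y, we must have A^* = A^T. Therefore
A^* =
[[-3, 1, -1],
 [1, -1, -3],
 [2, 2, 3]].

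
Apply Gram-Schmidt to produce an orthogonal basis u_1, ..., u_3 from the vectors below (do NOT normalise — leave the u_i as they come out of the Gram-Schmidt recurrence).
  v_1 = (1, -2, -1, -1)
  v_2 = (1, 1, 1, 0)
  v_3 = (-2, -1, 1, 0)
Orthogonal basis:
  u_1 = (1, -2, -1, -1)
  u_2 = (9/7, 3/7, 5/7, -2/7)
  u_3 = (-11/17, -15/17, 26/17, -7/17)

Apply the Gram-Schmidt recurrence
  u_1 = v_1
  u_i = v_i − Σ_{j<i} ((v_i · u_j) / (u_j · u_j)) · u_j.

Step by step this gives:
  u_1 = (1, -2, -1, -1)
  u_2 = (9/7, 3/7, 5/7, -2/7)
  u_3 = (-11/17, -15/17, 26/17, -7/17)

Orthogonality check:
  u_2 · u_1 = 0 (should be 0)
  u_3 · u_1 = 0 (should be 0)
  u_3 · u_2 = 0 (should be 0)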